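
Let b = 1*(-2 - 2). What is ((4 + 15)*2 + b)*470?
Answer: 15980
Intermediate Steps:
b = -4 (b = 1*(-4) = -4)
((4 + 15)*2 + b)*470 = ((4 + 15)*2 - 4)*470 = (19*2 - 4)*470 = (38 - 4)*470 = 34*470 = 15980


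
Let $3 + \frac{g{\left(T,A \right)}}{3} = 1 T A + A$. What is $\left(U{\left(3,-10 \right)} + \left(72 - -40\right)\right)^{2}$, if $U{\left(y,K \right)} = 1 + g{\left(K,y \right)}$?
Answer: $529$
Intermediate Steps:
$g{\left(T,A \right)} = -9 + 3 A + 3 A T$ ($g{\left(T,A \right)} = -9 + 3 \left(1 T A + A\right) = -9 + 3 \left(T A + A\right) = -9 + 3 \left(A T + A\right) = -9 + 3 \left(A + A T\right) = -9 + \left(3 A + 3 A T\right) = -9 + 3 A + 3 A T$)
$U{\left(y,K \right)} = -8 + 3 y + 3 K y$ ($U{\left(y,K \right)} = 1 + \left(-9 + 3 y + 3 y K\right) = 1 + \left(-9 + 3 y + 3 K y\right) = -8 + 3 y + 3 K y$)
$\left(U{\left(3,-10 \right)} + \left(72 - -40\right)\right)^{2} = \left(\left(-8 + 3 \cdot 3 + 3 \left(-10\right) 3\right) + \left(72 - -40\right)\right)^{2} = \left(\left(-8 + 9 - 90\right) + \left(72 + 40\right)\right)^{2} = \left(-89 + 112\right)^{2} = 23^{2} = 529$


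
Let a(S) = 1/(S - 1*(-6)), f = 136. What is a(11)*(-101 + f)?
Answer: 35/17 ≈ 2.0588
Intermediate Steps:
a(S) = 1/(6 + S) (a(S) = 1/(S + 6) = 1/(6 + S))
a(11)*(-101 + f) = (-101 + 136)/(6 + 11) = 35/17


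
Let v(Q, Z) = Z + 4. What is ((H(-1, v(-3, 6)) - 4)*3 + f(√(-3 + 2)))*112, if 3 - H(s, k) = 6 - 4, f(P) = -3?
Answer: -1344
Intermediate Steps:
v(Q, Z) = 4 + Z
H(s, k) = 1 (H(s, k) = 3 - (6 - 4) = 3 - 1*2 = 3 - 2 = 1)
((H(-1, v(-3, 6)) - 4)*3 + f(√(-3 + 2)))*112 = ((1 - 4)*3 - 3)*112 = (-3*3 - 3)*112 = (-9 - 3)*112 = -12*112 = -1344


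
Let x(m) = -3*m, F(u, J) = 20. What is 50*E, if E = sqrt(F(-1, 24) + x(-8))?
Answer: 100*sqrt(11) ≈ 331.66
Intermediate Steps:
E = 2*sqrt(11) (E = sqrt(20 - 3*(-8)) = sqrt(20 + 24) = sqrt(44) = 2*sqrt(11) ≈ 6.6332)
50*E = 50*(2*sqrt(11)) = 100*sqrt(11)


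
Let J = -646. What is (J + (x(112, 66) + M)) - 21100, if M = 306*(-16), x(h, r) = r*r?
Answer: -22286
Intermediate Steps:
x(h, r) = r²
M = -4896
(J + (x(112, 66) + M)) - 21100 = (-646 + (66² - 4896)) - 21100 = (-646 + (4356 - 4896)) - 21100 = (-646 - 540) - 21100 = -1186 - 21100 = -22286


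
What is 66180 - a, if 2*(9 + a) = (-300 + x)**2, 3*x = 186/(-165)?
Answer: 573799603/27225 ≈ 21076.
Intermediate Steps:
x = -62/165 (x = (186/(-165))/3 = (186*(-1/165))/3 = (1/3)*(-62/55) = -62/165 ≈ -0.37576)
a = 1227950897/27225 (a = -9 + (-300 - 62/165)**2/2 = -9 + (-49562/165)**2/2 = -9 + (1/2)*(2456391844/27225) = -9 + 1228195922/27225 = 1227950897/27225 ≈ 45104.)
66180 - a = 66180 - 1*1227950897/27225 = 66180 - 1227950897/27225 = 573799603/27225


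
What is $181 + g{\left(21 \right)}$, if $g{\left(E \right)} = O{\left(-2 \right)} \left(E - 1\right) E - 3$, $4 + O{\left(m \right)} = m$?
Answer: $-2342$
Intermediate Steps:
$O{\left(m \right)} = -4 + m$
$g{\left(E \right)} = -3 + E \left(6 - 6 E\right)$ ($g{\left(E \right)} = \left(-4 - 2\right) \left(E - 1\right) E - 3 = - 6 \left(-1 + E\right) E - 3 = \left(6 - 6 E\right) E - 3 = E \left(6 - 6 E\right) - 3 = -3 + E \left(6 - 6 E\right)$)
$181 + g{\left(21 \right)} = 181 - \left(-123 + 2646\right) = 181 - 2523 = -2342$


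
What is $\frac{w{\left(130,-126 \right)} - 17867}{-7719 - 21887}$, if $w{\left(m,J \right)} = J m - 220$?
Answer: $\frac{34467}{29606} \approx 1.1642$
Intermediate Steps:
$w{\left(m,J \right)} = -220 + J m$
$\frac{w{\left(130,-126 \right)} - 17867}{-7719 - 21887} = \frac{\left(-220 - 16380\right) - 17867}{-7719 - 21887} = \frac{\left(-220 - 16380\right) - 17867}{-29606} = \left(-16600 - 17867\right) \left(- \frac{1}{29606}\right) = \left(-34467\right) \left(- \frac{1}{29606}\right) = \frac{34467}{29606}$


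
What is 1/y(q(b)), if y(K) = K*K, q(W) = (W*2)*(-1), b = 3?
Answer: 1/36 ≈ 0.027778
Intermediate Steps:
q(W) = -2*W (q(W) = (2*W)*(-1) = -2*W)
y(K) = K²
1/y(q(b)) = 1/((-2*3)²) = 1/((-6)²) = 1/36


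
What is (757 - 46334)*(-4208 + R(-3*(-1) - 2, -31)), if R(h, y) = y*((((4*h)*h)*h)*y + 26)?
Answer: 53325090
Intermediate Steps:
R(h, y) = y*(26 + 4*y*h³) (R(h, y) = y*(((4*h²)*h)*y + 26) = y*((4*h³)*y + 26) = y*(4*y*h³ + 26) = y*(26 + 4*y*h³))
(757 - 46334)*(-4208 + R(-3*(-1) - 2, -31)) = (757 - 46334)*(-4208 + 2*(-31)*(13 + 2*(-31)*(-3*(-1) - 2)³)) = -45577*(-4208 + 2*(-31)*(13 + 2*(-31)*(3 - 2)³)) = -45577*(-4208 + 2*(-31)*(13 + 2*(-31)*1³)) = -45577*(-4208 + 2*(-31)*(13 + 2*(-31)*1)) = -45577*(-4208 + 2*(-31)*(13 - 62)) = -45577*(-4208 + 2*(-31)*(-49)) = -45577*(-4208 + 3038) = -45577*(-1170) = 53325090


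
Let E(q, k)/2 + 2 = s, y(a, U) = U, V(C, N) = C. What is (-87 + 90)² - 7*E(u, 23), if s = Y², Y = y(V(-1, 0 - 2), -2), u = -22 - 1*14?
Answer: -19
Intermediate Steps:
u = -36 (u = -22 - 14 = -36)
Y = -2
s = 4 (s = (-2)² = 4)
E(q, k) = 4 (E(q, k) = -4 + 2*4 = -4 + 8 = 4)
(-87 + 90)² - 7*E(u, 23) = (-87 + 90)² - 7*4 = 3² - 1*28 = 9 - 28 = -19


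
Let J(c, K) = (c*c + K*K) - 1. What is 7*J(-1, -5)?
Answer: 175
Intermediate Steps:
J(c, K) = -1 + K² + c² (J(c, K) = (c² + K²) - 1 = (K² + c²) - 1 = -1 + K² + c²)
7*J(-1, -5) = 7*(-1 + (-5)² + (-1)²) = 7*(-1 + 25 + 1) = 7*25 = 175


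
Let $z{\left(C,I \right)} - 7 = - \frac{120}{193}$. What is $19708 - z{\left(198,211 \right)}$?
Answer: $\frac{3802413}{193} \approx 19702.0$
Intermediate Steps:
$z{\left(C,I \right)} = \frac{1231}{193}$ ($z{\left(C,I \right)} = 7 - \frac{120}{193} = \frac{1231}{193}$)
$19708 - z{\left(198,211 \right)} = 19708 - \frac{1231}{193} = \frac{3802413}{193}$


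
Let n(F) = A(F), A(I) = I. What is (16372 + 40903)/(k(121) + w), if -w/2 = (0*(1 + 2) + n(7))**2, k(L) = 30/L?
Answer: -6930275/11828 ≈ -585.92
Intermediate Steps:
n(F) = F
w = -98 (w = -2*(0*(1 + 2) + 7)**2 = -2*(0*3 + 7)**2 = -2*(0 + 7)**2 = -2*7**2 = -2*49 = -98)
(16372 + 40903)/(k(121) + w) = (16372 + 40903)/(30/121 - 98) = 57275/(30*(1/121) - 98) = 57275/(30/121 - 98) = 57275/(-11828/121) = 57275*(-121/11828) = -6930275/11828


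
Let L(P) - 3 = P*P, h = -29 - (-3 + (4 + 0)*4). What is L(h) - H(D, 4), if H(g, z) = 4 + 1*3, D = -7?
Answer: 1760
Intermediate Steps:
H(g, z) = 7 (H(g, z) = 4 + 3 = 7)
h = -42 (h = -29 - (-3 + 4*4) = -29 - (-3 + 16) = -29 - 1*13 = -29 - 13 = -42)
L(P) = 3 + P² (L(P) = 3 + P*P = 3 + P²)
L(h) - H(D, 4) = (3 + (-42)²) - 1*7 = (3 + 1764) - 7 = 1767 - 7 = 1760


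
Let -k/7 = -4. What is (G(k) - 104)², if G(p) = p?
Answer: 5776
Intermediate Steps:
k = 28 (k = -7*(-4) = 28)
(G(k) - 104)² = (28 - 104)² = (-76)² = 5776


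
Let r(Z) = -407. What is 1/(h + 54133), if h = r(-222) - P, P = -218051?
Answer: 1/271777 ≈ 3.6795e-6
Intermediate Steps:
h = 217644 (h = -407 - 1*(-218051) = -407 + 218051 = 217644)
1/(h + 54133) = 1/(217644 + 54133) = 1/271777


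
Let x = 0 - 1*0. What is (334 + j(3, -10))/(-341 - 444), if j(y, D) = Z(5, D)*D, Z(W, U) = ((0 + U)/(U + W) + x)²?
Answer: -294/785 ≈ -0.37452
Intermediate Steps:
x = 0 (x = 0 + 0 = 0)
Z(W, U) = U²/(U + W)² (Z(W, U) = ((0 + U)/(U + W) + 0)² = (U/(U + W) + 0)² = (U/(U + W))² = U²/(U + W)²)
j(y, D) = D³/(5 + D)² (j(y, D) = (D²/(D + 5)²)*D = (D²/(5 + D)²)*D = D³/(5 + D)²)
(334 + j(3, -10))/(-341 - 444) = (334 + (-10)³/(5 - 10)²)/(-341 - 444) = (334 - 1000/(-5)²)/(-785) = (334 - 1000*1/25)*(-1/785) = (334 - 40)*(-1/785) = 294*(-1/785) = -294/785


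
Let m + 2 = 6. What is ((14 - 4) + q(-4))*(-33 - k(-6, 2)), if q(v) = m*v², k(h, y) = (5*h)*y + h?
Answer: 2442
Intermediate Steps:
m = 4 (m = -2 + 6 = 4)
k(h, y) = h + 5*h*y (k(h, y) = 5*h*y + h = h + 5*h*y)
q(v) = 4*v²
((14 - 4) + q(-4))*(-33 - k(-6, 2)) = ((14 - 4) + 4*(-4)²)*(-33 - (-6)*(1 + 5*2)) = (10 + 4*16)*(-33 - (-6)*(1 + 10)) = (10 + 64)*(-33 - (-6)*11) = 74*(-33 - 1*(-66)) = 74*(-33 + 66) = 74*33 = 2442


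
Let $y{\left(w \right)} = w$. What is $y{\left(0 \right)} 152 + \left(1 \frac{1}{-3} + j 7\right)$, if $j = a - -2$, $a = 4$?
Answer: $\frac{125}{3} \approx 41.667$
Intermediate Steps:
$j = 6$ ($j = 4 - -2 = 4 + 2 = 6$)
$y{\left(0 \right)} 152 + \left(1 \frac{1}{-3} + j 7\right) = 0 \cdot 152 + \left(1 \frac{1}{-3} + 6 \cdot 7\right) = 0 + \left(1 \left(- \frac{1}{3}\right) + 42\right) = 0 + \left(- \frac{1}{3} + 42\right) = 0 + \frac{125}{3} = \frac{125}{3}$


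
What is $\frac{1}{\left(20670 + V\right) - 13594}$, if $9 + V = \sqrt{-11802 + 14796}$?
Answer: $\frac{7067}{49939495} - \frac{\sqrt{2994}}{49939495} \approx 0.00014042$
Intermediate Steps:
$V = -9 + \sqrt{2994}$ ($V = -9 + \sqrt{-11802 + 14796} = -9 + \sqrt{2994} \approx 45.717$)
$\frac{1}{\left(20670 + V\right) - 13594} = \frac{1}{\left(20670 - \left(9 - \sqrt{2994}\right)\right) - 13594} = \frac{1}{\left(20661 + \sqrt{2994}\right) - 13594} = \frac{1}{7067 + \sqrt{2994}}$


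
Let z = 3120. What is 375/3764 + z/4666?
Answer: 6746715/8781412 ≈ 0.76830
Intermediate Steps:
375/3764 + z/4666 = 375/3764 + 3120/4666 = 375*(1/3764) + 3120*(1/4666) = 375/3764 + 1560/2333 = 6746715/8781412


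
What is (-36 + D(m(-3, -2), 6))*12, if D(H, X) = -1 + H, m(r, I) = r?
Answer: -480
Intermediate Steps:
(-36 + D(m(-3, -2), 6))*12 = (-36 + (-1 - 3))*12 = (-36 - 4)*12 = -40*12 = -480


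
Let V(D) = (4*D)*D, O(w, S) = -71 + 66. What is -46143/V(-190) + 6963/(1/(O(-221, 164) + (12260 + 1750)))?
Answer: 14081428039857/144400 ≈ 9.7517e+7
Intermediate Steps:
O(w, S) = -5
V(D) = 4*D²
-46143/V(-190) + 6963/(1/(O(-221, 164) + (12260 + 1750))) = -46143/(4*(-190)²) + 6963/(1/(-5 + (12260 + 1750))) = -46143/(4*36100) + 6963/(1/(-5 + 14010)) = -46143/144400 + 6963/(1/14005) = -46143*1/144400 + 6963/(1/14005) = -46143/144400 + 6963*14005 = -46143/144400 + 97516815 = 14081428039857/144400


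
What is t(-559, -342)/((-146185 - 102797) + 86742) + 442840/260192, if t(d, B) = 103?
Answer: 2244361307/1319173440 ≈ 1.7013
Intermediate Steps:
t(-559, -342)/((-146185 - 102797) + 86742) + 442840/260192 = 103/((-146185 - 102797) + 86742) + 442840/260192 = 103/(-248982 + 86742) + 442840*(1/260192) = 103/(-162240) + 55355/32524 = 103*(-1/162240) + 55355/32524 = -103/162240 + 55355/32524 = 2244361307/1319173440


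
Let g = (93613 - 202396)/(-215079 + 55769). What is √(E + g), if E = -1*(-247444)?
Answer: √6280065903108130/159310 ≈ 497.44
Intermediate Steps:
E = 247444
g = 108783/159310 (g = -108783/(-159310) = -108783*(-1/159310) = 108783/159310 ≈ 0.68284)
√(E + g) = √(247444 + 108783/159310) = √(39420412423/159310) = √6280065903108130/159310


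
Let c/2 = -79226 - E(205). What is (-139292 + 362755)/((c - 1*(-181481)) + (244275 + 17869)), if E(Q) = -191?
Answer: 223463/285555 ≈ 0.78256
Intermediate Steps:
c = -158070 (c = 2*(-79226 - 1*(-191)) = 2*(-79226 + 191) = 2*(-79035) = -158070)
(-139292 + 362755)/((c - 1*(-181481)) + (244275 + 17869)) = (-139292 + 362755)/((-158070 - 1*(-181481)) + (244275 + 17869)) = 223463/((-158070 + 181481) + 262144) = 223463/(23411 + 262144) = 223463/285555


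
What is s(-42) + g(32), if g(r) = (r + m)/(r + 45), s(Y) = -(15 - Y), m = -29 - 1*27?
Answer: -4413/77 ≈ -57.312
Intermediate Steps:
m = -56 (m = -29 - 27 = -56)
s(Y) = -15 + Y
g(r) = (-56 + r)/(45 + r) (g(r) = (r - 56)/(r + 45) = (-56 + r)/(45 + r))
s(-42) + g(32) = (-15 - 42) + (-56 + 32)/(45 + 32) = -57 - 24/77 = -4413/77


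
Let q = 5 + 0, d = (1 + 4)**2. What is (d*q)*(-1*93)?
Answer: -11625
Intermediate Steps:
d = 25 (d = 5**2 = 25)
q = 5
(d*q)*(-1*93) = (25*5)*(-1*93) = 125*(-93) = -11625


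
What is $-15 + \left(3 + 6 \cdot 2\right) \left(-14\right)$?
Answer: $-225$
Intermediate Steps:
$-15 + \left(3 + 6 \cdot 2\right) \left(-14\right) = -15 + \left(3 + 12\right) \left(-14\right) = -15 + 15 \left(-14\right) = -15 - 210 = -225$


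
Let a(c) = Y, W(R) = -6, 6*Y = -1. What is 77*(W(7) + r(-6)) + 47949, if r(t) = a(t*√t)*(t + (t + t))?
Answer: 47718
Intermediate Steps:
Y = -⅙ (Y = (⅙)*(-1) = -⅙ ≈ -0.16667)
a(c) = -⅙
r(t) = -t/2 (r(t) = -(t + (t + t))/6 = -(t + 2*t)/6 = -t/2)
77*(W(7) + r(-6)) + 47949 = 77*(-6 - ½*(-6)) + 47949 = 77*(-6 + 3) + 47949 = 77*(-3) + 47949 = -231 + 47949 = 47718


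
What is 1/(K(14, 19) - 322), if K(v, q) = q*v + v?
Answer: -1/42 ≈ -0.023810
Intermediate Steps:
K(v, q) = v + q*v
1/(K(14, 19) - 322) = 1/(14*(1 + 19) - 322) = 1/(14*20 - 322) = 1/(280 - 322) = 1/(-42) = -1/42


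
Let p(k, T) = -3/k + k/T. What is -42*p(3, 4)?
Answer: 21/2 ≈ 10.500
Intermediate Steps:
-42*p(3, 4) = -42*(-3/3 + 3/4) = -42*(-3*1/3 + 3*(1/4)) = -42*(-1 + 3/4) = -42*(-1/4) = 21/2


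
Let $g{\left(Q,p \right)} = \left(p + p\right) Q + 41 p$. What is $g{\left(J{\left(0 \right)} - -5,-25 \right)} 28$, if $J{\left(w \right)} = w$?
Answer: $-35700$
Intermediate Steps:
$g{\left(Q,p \right)} = 41 p + 2 Q p$ ($g{\left(Q,p \right)} = 2 p Q + 41 p = 2 Q p + 41 p = 41 p + 2 Q p$)
$g{\left(J{\left(0 \right)} - -5,-25 \right)} 28 = - 25 \left(41 + 2 \left(0 - -5\right)\right) 28 = - 25 \left(41 + 2 \left(0 + 5\right)\right) 28 = - 25 \left(41 + 2 \cdot 5\right) 28 = - 25 \left(41 + 10\right) 28 = \left(-25\right) 51 \cdot 28 = \left(-1275\right) 28 = -35700$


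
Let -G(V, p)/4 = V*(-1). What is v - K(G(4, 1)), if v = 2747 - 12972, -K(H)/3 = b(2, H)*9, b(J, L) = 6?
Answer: -10063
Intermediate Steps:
G(V, p) = 4*V (G(V, p) = -4*V*(-1) = -(-4)*V = 4*V)
K(H) = -162 (K(H) = -18*9 = -3*54 = -162)
v = -10225
v - K(G(4, 1)) = -10225 - 1*(-162) = -10225 + 162 = -10063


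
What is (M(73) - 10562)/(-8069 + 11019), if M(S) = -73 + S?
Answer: -5281/1475 ≈ -3.5803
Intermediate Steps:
(M(73) - 10562)/(-8069 + 11019) = ((-73 + 73) - 10562)/(-8069 + 11019) = (0 - 10562)/2950 = -10562*1/2950 = -5281/1475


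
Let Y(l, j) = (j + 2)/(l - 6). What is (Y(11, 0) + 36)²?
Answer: 33124/25 ≈ 1325.0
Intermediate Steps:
Y(l, j) = (2 + j)/(-6 + l)
(Y(11, 0) + 36)² = ((2 + 0)/(-6 + 11) + 36)² = (2/5 + 36)² = ((⅕)*2 + 36)² = (⅖ + 36)² = (182/5)² = 33124/25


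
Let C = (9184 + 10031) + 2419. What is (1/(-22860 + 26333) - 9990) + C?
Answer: 40439613/3473 ≈ 11644.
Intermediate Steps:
C = 21634 (C = 19215 + 2419 = 21634)
(1/(-22860 + 26333) - 9990) + C = (1/(-22860 + 26333) - 9990) + 21634 = (1/3473 - 9990) + 21634 = -34695269/3473 + 21634 = 40439613/3473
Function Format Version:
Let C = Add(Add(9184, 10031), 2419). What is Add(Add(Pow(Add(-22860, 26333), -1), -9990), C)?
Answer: Rational(40439613, 3473) ≈ 11644.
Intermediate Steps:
C = 21634 (C = Add(19215, 2419) = 21634)
Add(Add(Pow(Add(-22860, 26333), -1), -9990), C) = Add(Add(Pow(Add(-22860, 26333), -1), -9990), 21634) = Add(Add(Pow(3473, -1), -9990), 21634) = Add(Add(Rational(1, 3473), -9990), 21634) = Add(Rational(-34695269, 3473), 21634) = Rational(40439613, 3473)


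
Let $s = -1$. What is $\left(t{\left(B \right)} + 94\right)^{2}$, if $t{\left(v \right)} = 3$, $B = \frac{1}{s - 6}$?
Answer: $9409$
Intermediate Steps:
$B = - \frac{1}{7}$ ($B = \frac{1}{-1 - 6} = \frac{1}{-7} = - \frac{1}{7} \approx -0.14286$)
$\left(t{\left(B \right)} + 94\right)^{2} = \left(3 + 94\right)^{2} = 97^{2} = 9409$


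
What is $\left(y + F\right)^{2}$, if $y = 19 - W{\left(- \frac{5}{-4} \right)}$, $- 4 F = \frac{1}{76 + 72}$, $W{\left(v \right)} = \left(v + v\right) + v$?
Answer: $\frac{81486729}{350464} \approx 232.51$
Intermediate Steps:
$W{\left(v \right)} = 3 v$ ($W{\left(v \right)} = 2 v + v = 3 v$)
$F = - \frac{1}{592}$ ($F = - \frac{1}{4 \left(76 + 72\right)} = - \frac{1}{4 \cdot 148} = \left(- \frac{1}{4}\right) \frac{1}{148} = - \frac{1}{592} \approx -0.0016892$)
$y = \frac{61}{4}$ ($y = 19 - 3 \left(- \frac{5}{-4}\right) = 19 - 3 \left(\left(-5\right) \left(- \frac{1}{4}\right)\right) = 19 - 3 \cdot \frac{5}{4} = 19 - \frac{15}{4} = \frac{61}{4} \approx 15.25$)
$\left(y + F\right)^{2} = \left(\frac{61}{4} - \frac{1}{592}\right)^{2} = \left(\frac{9027}{592}\right)^{2} = \frac{81486729}{350464}$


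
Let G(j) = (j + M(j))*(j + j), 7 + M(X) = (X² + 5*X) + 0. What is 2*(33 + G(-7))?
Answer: 66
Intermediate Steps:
M(X) = -7 + X² + 5*X (M(X) = -7 + ((X² + 5*X) + 0) = -7 + (X² + 5*X) = -7 + X² + 5*X)
G(j) = 2*j*(-7 + j² + 6*j) (G(j) = (j + (-7 + j² + 5*j))*(j + j) = (-7 + j² + 6*j)*(2*j) = 2*j*(-7 + j² + 6*j))
2*(33 + G(-7)) = 2*(33 + 2*(-7)*(-7 + (-7)² + 6*(-7))) = 2*(33 + 2*(-7)*(-7 + 49 - 42)) = 2*(33 + 2*(-7)*0) = 2*(33 + 0) = 2*33 = 66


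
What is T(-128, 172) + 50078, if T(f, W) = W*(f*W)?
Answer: -3736674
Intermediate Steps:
T(f, W) = f*W**2 (T(f, W) = W*(W*f) = f*W**2)
T(-128, 172) + 50078 = -128*172**2 + 50078 = -128*29584 + 50078 = -3786752 + 50078 = -3736674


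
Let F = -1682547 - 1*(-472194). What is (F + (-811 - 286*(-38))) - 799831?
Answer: -2000127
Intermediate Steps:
F = -1210353 (F = -1682547 + 472194 = -1210353)
(F + (-811 - 286*(-38))) - 799831 = (-1210353 + (-811 - 286*(-38))) - 799831 = (-1210353 + (-811 + 10868)) - 799831 = (-1210353 + 10057) - 799831 = -1200296 - 799831 = -2000127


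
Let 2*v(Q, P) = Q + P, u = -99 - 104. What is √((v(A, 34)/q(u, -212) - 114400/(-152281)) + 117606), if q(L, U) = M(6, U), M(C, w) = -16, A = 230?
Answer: √10908203171113351/304562 ≈ 342.93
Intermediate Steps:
u = -203
v(Q, P) = P/2 + Q/2 (v(Q, P) = (Q + P)/2 = (P + Q)/2 = P/2 + Q/2)
q(L, U) = -16
√((v(A, 34)/q(u, -212) - 114400/(-152281)) + 117606) = √((((½)*34 + (½)*230)/(-16) - 114400/(-152281)) + 117606) = √(((17 + 115)*(-1/16) - 114400*(-1/152281)) + 117606) = √((132*(-1/16) + 114400/152281) + 117606) = √((-33/4 + 114400/152281) + 117606) = √(-4567673/609124 + 117606) = √(71632069471/609124) = √10908203171113351/304562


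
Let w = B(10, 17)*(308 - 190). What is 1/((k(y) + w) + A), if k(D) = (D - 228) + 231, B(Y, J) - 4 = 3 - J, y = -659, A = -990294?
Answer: -1/992130 ≈ -1.0079e-6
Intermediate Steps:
B(Y, J) = 7 - J (B(Y, J) = 4 + (3 - J) = 7 - J)
k(D) = 3 + D (k(D) = (-228 + D) + 231 = 3 + D)
w = -1180 (w = (7 - 1*17)*(308 - 190) = (7 - 17)*118 = -10*118 = -1180)
1/((k(y) + w) + A) = 1/(((3 - 659) - 1180) - 990294) = 1/((-656 - 1180) - 990294) = 1/(-1836 - 990294) = 1/(-992130) = -1/992130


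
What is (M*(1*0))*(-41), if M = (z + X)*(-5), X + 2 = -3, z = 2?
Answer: 0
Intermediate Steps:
X = -5 (X = -2 - 3 = -5)
M = 15 (M = (2 - 5)*(-5) = -3*(-5) = 15)
(M*(1*0))*(-41) = (15*(1*0))*(-41) = (15*0)*(-41) = 0*(-41) = 0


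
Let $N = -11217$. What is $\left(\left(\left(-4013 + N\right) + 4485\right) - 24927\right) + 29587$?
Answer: $-6085$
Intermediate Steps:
$\left(\left(\left(-4013 + N\right) + 4485\right) - 24927\right) + 29587 = \left(\left(\left(-4013 - 11217\right) + 4485\right) - 24927\right) + 29587 = \left(\left(-15230 + 4485\right) - 24927\right) + 29587 = \left(-10745 - 24927\right) + 29587 = -35672 + 29587 = -6085$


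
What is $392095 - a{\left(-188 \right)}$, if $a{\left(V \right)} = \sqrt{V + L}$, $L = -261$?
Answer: $392095 - i \sqrt{449} \approx 3.921 \cdot 10^{5} - 21.19 i$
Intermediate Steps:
$a{\left(V \right)} = \sqrt{-261 + V}$ ($a{\left(V \right)} = \sqrt{V - 261} = \sqrt{-261 + V}$)
$392095 - a{\left(-188 \right)} = 392095 - \sqrt{-261 - 188} = 392095 - \sqrt{-449} = 392095 - i \sqrt{449}$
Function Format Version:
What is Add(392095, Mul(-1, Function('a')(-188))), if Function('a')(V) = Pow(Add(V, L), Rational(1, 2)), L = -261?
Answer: Add(392095, Mul(-1, I, Pow(449, Rational(1, 2)))) ≈ Add(3.9210e+5, Mul(-21.190, I))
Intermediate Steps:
Function('a')(V) = Pow(Add(-261, V), Rational(1, 2)) (Function('a')(V) = Pow(Add(V, -261), Rational(1, 2)) = Pow(Add(-261, V), Rational(1, 2)))
Add(392095, Mul(-1, Function('a')(-188))) = Add(392095, Mul(-1, Pow(Add(-261, -188), Rational(1, 2)))) = Add(392095, Mul(-1, Pow(-449, Rational(1, 2)))) = Add(392095, Mul(-1, Mul(I, Pow(449, Rational(1, 2))))) = Add(392095, Mul(-1, I, Pow(449, Rational(1, 2))))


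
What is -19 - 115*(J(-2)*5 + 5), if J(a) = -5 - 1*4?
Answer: 4581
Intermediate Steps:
J(a) = -9 (J(a) = -5 - 4 = -9)
-19 - 115*(J(-2)*5 + 5) = -19 - 115*(-9*5 + 5) = -19 - 115*(-45 + 5) = -19 - 115*(-40) = -19 + 4600 = 4581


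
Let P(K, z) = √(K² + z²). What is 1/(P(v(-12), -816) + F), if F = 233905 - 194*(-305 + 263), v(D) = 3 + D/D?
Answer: 242053/58588988937 - 4*√41617/58588988937 ≈ 4.1174e-6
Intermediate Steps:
v(D) = 4 (v(D) = 3 + 1 = 4)
F = 242053 (F = 233905 - 194*(-42) = 233905 + 8148 = 242053)
1/(P(v(-12), -816) + F) = 1/(√(4² + (-816)²) + 242053) = 1/(√(16 + 665856) + 242053) = 1/(√665872 + 242053) = 1/(4*√41617 + 242053) = 1/(242053 + 4*√41617)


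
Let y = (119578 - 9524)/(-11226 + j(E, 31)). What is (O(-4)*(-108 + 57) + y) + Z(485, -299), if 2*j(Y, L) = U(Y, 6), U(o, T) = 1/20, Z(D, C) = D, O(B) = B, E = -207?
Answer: 304985711/449039 ≈ 679.20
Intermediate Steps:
U(o, T) = 1/20 (U(o, T) = 1*(1/20) = 1/20)
j(Y, L) = 1/40 (j(Y, L) = (1/2)*(1/20) = 1/40)
y = -4402160/449039 (y = (119578 - 9524)/(-11226 + 1/40) = 110054/(-449039/40) = 110054*(-40/449039) = -4402160/449039 ≈ -9.8035)
(O(-4)*(-108 + 57) + y) + Z(485, -299) = (-4*(-108 + 57) - 4402160/449039) + 485 = (-4*(-51) - 4402160/449039) + 485 = (204 - 4402160/449039) + 485 = 87201796/449039 + 485 = 304985711/449039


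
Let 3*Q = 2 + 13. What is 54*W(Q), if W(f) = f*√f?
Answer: 270*√5 ≈ 603.74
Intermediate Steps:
Q = 5 (Q = (2 + 13)/3 = (⅓)*15 = 5)
W(f) = f^(3/2)
54*W(Q) = 54*5^(3/2) = 54*(5*√5) = 270*√5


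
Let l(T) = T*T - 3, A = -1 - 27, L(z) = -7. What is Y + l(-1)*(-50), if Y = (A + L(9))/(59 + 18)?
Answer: 1095/11 ≈ 99.545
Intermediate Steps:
A = -28
Y = -5/11 (Y = (-28 - 7)/(59 + 18) = -35/77 = -35*1/77 = -5/11 ≈ -0.45455)
l(T) = -3 + T**2 (l(T) = T**2 - 3 = -3 + T**2)
Y + l(-1)*(-50) = -5/11 + (-3 + (-1)**2)*(-50) = -5/11 + (-3 + 1)*(-50) = -5/11 - 2*(-50) = -5/11 + 100 = 1095/11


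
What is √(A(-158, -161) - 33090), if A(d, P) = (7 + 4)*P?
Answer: I*√34861 ≈ 186.71*I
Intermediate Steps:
A(d, P) = 11*P
√(A(-158, -161) - 33090) = √(11*(-161) - 33090) = √(-1771 - 33090) = √(-34861) = I*√34861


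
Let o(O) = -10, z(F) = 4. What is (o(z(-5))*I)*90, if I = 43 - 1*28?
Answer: -13500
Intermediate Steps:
I = 15 (I = 43 - 28 = 15)
(o(z(-5))*I)*90 = -10*15*90 = -150*90 = -13500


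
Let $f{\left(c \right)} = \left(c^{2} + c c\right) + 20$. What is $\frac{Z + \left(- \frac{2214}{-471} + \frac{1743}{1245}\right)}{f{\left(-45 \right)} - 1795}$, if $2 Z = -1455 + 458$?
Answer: $- \frac{773067}{3571750} \approx -0.21644$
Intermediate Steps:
$Z = - \frac{997}{2}$ ($Z = \frac{-1455 + 458}{2} = \frac{1}{2} \left(-997\right) = - \frac{997}{2} \approx -498.5$)
$f{\left(c \right)} = 20 + 2 c^{2}$ ($f{\left(c \right)} = \left(c^{2} + c^{2}\right) + 20 = 2 c^{2} + 20 = 20 + 2 c^{2}$)
$\frac{Z + \left(- \frac{2214}{-471} + \frac{1743}{1245}\right)}{f{\left(-45 \right)} - 1795} = \frac{- \frac{997}{2} + \left(- \frac{2214}{-471} + \frac{1743}{1245}\right)}{\left(20 + 2 \left(-45\right)^{2}\right) - 1795} = \frac{- \frac{997}{2} + \left(\left(-2214\right) \left(- \frac{1}{471}\right) + 1743 \cdot \frac{1}{1245}\right)}{\left(20 + 2 \cdot 2025\right) - 1795} = \frac{- \frac{997}{2} + \left(\frac{738}{157} + \frac{7}{5}\right)}{\left(20 + 4050\right) - 1795} = \frac{- \frac{997}{2} + \frac{4789}{785}}{4070 - 1795} = - \frac{773067}{1570 \cdot 2275} = \left(- \frac{773067}{1570}\right) \frac{1}{2275} = - \frac{773067}{3571750}$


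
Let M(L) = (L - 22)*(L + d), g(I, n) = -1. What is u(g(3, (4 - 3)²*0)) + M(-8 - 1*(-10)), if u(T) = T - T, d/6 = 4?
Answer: -520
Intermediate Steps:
d = 24 (d = 6*4 = 24)
u(T) = 0
M(L) = (-22 + L)*(24 + L) (M(L) = (L - 22)*(L + 24) = (-22 + L)*(24 + L))
u(g(3, (4 - 3)²*0)) + M(-8 - 1*(-10)) = 0 + (-528 + (-8 - 1*(-10))² + 2*(-8 - 1*(-10))) = 0 + (-528 + (-8 + 10)² + 2*(-8 + 10)) = 0 + (-528 + 2² + 2*2) = 0 + (-528 + 4 + 4) = 0 - 520 = -520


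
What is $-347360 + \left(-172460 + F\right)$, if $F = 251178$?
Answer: $-268642$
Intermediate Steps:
$-347360 + \left(-172460 + F\right) = -347360 + \left(-172460 + 251178\right) = -347360 + 78718 = -268642$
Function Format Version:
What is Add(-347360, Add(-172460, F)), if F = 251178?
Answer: -268642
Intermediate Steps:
Add(-347360, Add(-172460, F)) = Add(-347360, Add(-172460, 251178)) = Add(-347360, 78718) = -268642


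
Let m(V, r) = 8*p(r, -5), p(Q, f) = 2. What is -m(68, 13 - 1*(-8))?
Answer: -16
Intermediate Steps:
m(V, r) = 16 (m(V, r) = 8*2 = 16)
-m(68, 13 - 1*(-8)) = -1*16 = -16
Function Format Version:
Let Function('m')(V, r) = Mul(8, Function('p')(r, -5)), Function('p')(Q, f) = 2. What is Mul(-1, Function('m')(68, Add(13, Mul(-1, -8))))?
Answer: -16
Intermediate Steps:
Function('m')(V, r) = 16 (Function('m')(V, r) = Mul(8, 2) = 16)
Mul(-1, Function('m')(68, Add(13, Mul(-1, -8)))) = Mul(-1, 16) = -16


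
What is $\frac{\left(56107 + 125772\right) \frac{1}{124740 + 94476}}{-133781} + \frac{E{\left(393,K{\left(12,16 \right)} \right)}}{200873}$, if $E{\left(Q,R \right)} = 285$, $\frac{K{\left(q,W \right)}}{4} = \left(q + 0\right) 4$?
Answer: $\frac{8321642092993}{5890989554062608} \approx 0.0014126$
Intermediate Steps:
$K{\left(q,W \right)} = 16 q$ ($K{\left(q,W \right)} = 4 \left(q + 0\right) 4 = 4 q 4 = 4 \cdot 4 q = 16 q$)
$\frac{\left(56107 + 125772\right) \frac{1}{124740 + 94476}}{-133781} + \frac{E{\left(393,K{\left(12,16 \right)} \right)}}{200873} = \frac{\left(56107 + 125772\right) \frac{1}{124740 + 94476}}{-133781} + \frac{285}{200873} = \frac{181879}{219216} \left(- \frac{1}{133781}\right) + 285 \cdot \frac{1}{200873} = 181879 \cdot \frac{1}{219216} \left(- \frac{1}{133781}\right) + \frac{285}{200873} = \frac{181879}{219216} \left(- \frac{1}{133781}\right) + \frac{285}{200873} = - \frac{181879}{29326935696} + \frac{285}{200873} = \frac{8321642092993}{5890989554062608}$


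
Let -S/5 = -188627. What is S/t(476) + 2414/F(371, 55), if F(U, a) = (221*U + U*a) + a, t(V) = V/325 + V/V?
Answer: 31403167196239/82063251 ≈ 3.8267e+5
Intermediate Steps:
S = 943135 (S = -5*(-188627) = 943135)
t(V) = 1 + V/325 (t(V) = V*(1/325) + 1 = V/325 + 1 = 1 + V/325)
F(U, a) = a + 221*U + U*a
S/t(476) + 2414/F(371, 55) = 943135/(1 + (1/325)*476) + 2414/(55 + 221*371 + 371*55) = 943135/(1 + 476/325) + 2414/(55 + 81991 + 20405) = 943135/(801/325) + 2414/102451 = 943135*(325/801) + 2414*(1/102451) = 306518875/801 + 2414/102451 = 31403167196239/82063251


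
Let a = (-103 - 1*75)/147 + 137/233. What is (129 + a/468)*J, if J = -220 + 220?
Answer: 0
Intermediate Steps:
J = 0
a = -21335/34251 (a = (-103 - 75)*(1/147) + 137*(1/233) = -178*1/147 + 137/233 = -178/147 + 137/233 = -21335/34251 ≈ -0.62290)
(129 + a/468)*J = (129 - 21335/34251/468)*0 = (129 - 21335/34251*1/468)*0 = (129 - 21335/16029468)*0 = (2067780037/16029468)*0 = 0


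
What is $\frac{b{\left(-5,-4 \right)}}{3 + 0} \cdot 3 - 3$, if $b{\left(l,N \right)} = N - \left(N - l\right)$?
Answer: $-8$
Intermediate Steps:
$b{\left(l,N \right)} = l$
$\frac{b{\left(-5,-4 \right)}}{3 + 0} \cdot 3 - 3 = \frac{1}{3 + 0} \left(-5\right) 3 - 3 = \frac{1}{3} \left(-5\right) 3 - 3 = \left(- \frac{5}{3}\right) 3 - 3 = -5 - 3 = -8$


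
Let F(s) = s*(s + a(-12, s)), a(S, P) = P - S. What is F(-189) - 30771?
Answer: 38403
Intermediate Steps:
F(s) = s*(12 + 2*s) (F(s) = s*(s + (s - 1*(-12))) = s*(s + (s + 12)) = s*(s + (12 + s)) = s*(12 + 2*s))
F(-189) - 30771 = 2*(-189)*(6 - 189) - 30771 = 2*(-189)*(-183) - 30771 = 69174 - 30771 = 38403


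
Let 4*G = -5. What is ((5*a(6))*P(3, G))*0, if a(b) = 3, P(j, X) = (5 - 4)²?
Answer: 0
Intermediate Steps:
G = -5/4 (G = (¼)*(-5) = -5/4 ≈ -1.2500)
P(j, X) = 1 (P(j, X) = 1² = 1)
((5*a(6))*P(3, G))*0 = ((5*3)*1)*0 = (15*1)*0 = 15*0 = 0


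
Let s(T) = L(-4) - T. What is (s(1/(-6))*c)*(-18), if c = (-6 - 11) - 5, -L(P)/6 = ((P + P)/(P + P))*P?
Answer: 9570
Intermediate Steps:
L(P) = -6*P (L(P) = -6*(P + P)/(P + P)*P = -6*(2*P)/((2*P))*P = -6*(2*P)*(1/(2*P))*P = -6*P)
s(T) = 24 - T (s(T) = -6*(-4) - T = 24 - T)
c = -22 (c = -17 - 5 = -22)
(s(1/(-6))*c)*(-18) = ((24 - 1/(-6))*(-22))*(-18) = ((24 - 1*(-⅙))*(-22))*(-18) = ((24 + ⅙)*(-22))*(-18) = ((145/6)*(-22))*(-18) = -1595/3*(-18) = 9570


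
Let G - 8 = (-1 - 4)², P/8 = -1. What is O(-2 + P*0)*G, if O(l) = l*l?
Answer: 132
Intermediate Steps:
P = -8 (P = 8*(-1) = -8)
G = 33 (G = 8 + (-1 - 4)² = 8 + (-5)² = 8 + 25 = 33)
O(l) = l²
O(-2 + P*0)*G = (-2 - 8*0)²*33 = (-2 + 0)²*33 = (-2)²*33 = 4*33 = 132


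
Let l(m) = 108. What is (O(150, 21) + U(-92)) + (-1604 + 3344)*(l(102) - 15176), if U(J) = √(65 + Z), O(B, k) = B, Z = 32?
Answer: -26218170 + √97 ≈ -2.6218e+7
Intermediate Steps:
U(J) = √97 (U(J) = √(65 + 32) = √97)
(O(150, 21) + U(-92)) + (-1604 + 3344)*(l(102) - 15176) = (150 + √97) + (-1604 + 3344)*(108 - 15176) = (150 + √97) + 1740*(-15068) = (150 + √97) - 26218320 = -26218170 + √97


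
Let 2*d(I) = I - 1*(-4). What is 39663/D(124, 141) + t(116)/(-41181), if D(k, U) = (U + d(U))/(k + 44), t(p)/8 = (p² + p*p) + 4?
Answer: 26129413712/837347 ≈ 31205.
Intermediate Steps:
d(I) = 2 + I/2 (d(I) = (I - 1*(-4))/2 = (I + 4)/2 = (4 + I)/2 = 2 + I/2)
t(p) = 32 + 16*p² (t(p) = 8*((p² + p*p) + 4) = 8*((p² + p²) + 4) = 8*(2*p² + 4) = 8*(4 + 2*p²) = 32 + 16*p²)
D(k, U) = (2 + 3*U/2)/(44 + k) (D(k, U) = (U + (2 + U/2))/(k + 44) = (2 + 3*U/2)/(44 + k))
39663/D(124, 141) + t(116)/(-41181) = 39663/(((4 + 3*141)/(2*(44 + 124)))) + (32 + 16*116²)/(-41181) = 39663/(((½)*(4 + 423)/168)) + (32 + 16*13456)*(-1/41181) = 39663/(((½)*(1/168)*427)) + (32 + 215296)*(-1/41181) = 39663/(61/48) + 215328*(-1/41181) = 39663*(48/61) - 71776/13727 = 1903824/61 - 71776/13727 = 26129413712/837347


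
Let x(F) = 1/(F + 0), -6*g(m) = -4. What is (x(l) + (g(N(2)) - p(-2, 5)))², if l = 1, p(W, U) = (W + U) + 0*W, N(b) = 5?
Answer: 16/9 ≈ 1.7778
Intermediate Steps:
g(m) = ⅔ (g(m) = -⅙*(-4) = ⅔)
p(W, U) = U + W (p(W, U) = (U + W) + 0 = U + W)
x(F) = 1/F
(x(l) + (g(N(2)) - p(-2, 5)))² = (1/1 + (⅔ - (5 - 2)))² = (1 + (⅔ - 1*3))² = (1 + (⅔ - 3))² = (1 - 7/3)² = (-4/3)² = 16/9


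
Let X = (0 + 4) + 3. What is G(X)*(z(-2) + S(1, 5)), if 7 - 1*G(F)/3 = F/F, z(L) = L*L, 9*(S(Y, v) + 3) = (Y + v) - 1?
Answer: 28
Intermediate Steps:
S(Y, v) = -28/9 + Y/9 + v/9 (S(Y, v) = -3 + ((Y + v) - 1)/9 = -3 + (-1 + Y + v)/9 = -3 + (-1/9 + Y/9 + v/9) = -28/9 + Y/9 + v/9)
z(L) = L**2
X = 7 (X = 4 + 3 = 7)
G(F) = 18 (G(F) = 21 - 3*F/F = 21 - 3*1 = 21 - 3 = 18)
G(X)*(z(-2) + S(1, 5)) = 18*((-2)**2 + (-28/9 + (1/9)*1 + (1/9)*5)) = 18*(4 + (-28/9 + 1/9 + 5/9)) = 18*(4 - 22/9) = 18*(14/9) = 28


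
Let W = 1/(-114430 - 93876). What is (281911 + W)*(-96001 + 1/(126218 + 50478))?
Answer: -996130589175681051675/36806836976 ≈ -2.7064e+10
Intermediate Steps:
W = -1/208306 (W = 1/(-208306) = -1/208306 ≈ -4.8006e-6)
(281911 + W)*(-96001 + 1/(126218 + 50478)) = (281911 - 1/208306)*(-96001 + 1/(126218 + 50478)) = 58723752765*(-96001 + 1/176696)/208306 = (58723752765/208306)*(-16962992695/176696) = -996130589175681051675/36806836976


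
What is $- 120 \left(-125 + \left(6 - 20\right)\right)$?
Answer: $16680$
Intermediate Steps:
$- 120 \left(-125 + \left(6 - 20\right)\right) = - 120 \left(-125 - 14\right) = \left(-120\right) \left(-139\right) = 16680$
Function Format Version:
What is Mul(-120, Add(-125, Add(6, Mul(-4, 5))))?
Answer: 16680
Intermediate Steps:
Mul(-120, Add(-125, Add(6, Mul(-4, 5)))) = Mul(-120, Add(-125, Add(6, -20))) = Mul(-120, Add(-125, -14)) = Mul(-120, -139) = 16680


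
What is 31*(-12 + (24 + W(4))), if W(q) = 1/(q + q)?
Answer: 3007/8 ≈ 375.88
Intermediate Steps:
W(q) = 1/(2*q)
31*(-12 + (24 + W(4))) = 31*(-12 + (24 + (1/2)/4)) = 31*(-12 + (24 + (1/2)*(1/4))) = 31*(-12 + (24 + 1/8)) = 31*(-12 + 193/8) = 31*(97/8) = 3007/8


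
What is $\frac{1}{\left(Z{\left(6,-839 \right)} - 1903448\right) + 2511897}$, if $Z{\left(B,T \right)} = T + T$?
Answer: $\frac{1}{606771} \approx 1.6481 \cdot 10^{-6}$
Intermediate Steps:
$Z{\left(B,T \right)} = 2 T$
$\frac{1}{\left(Z{\left(6,-839 \right)} - 1903448\right) + 2511897} = \frac{1}{\left(2 \left(-839\right) - 1903448\right) + 2511897} = \frac{1}{\left(-1678 - 1903448\right) + 2511897} = \frac{1}{-1905126 + 2511897} = \frac{1}{606771}$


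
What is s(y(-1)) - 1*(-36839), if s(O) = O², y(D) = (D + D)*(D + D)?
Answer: 36855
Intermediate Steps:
y(D) = 4*D² (y(D) = (2*D)*(2*D) = 4*D²)
s(y(-1)) - 1*(-36839) = (4*(-1)²)² - 1*(-36839) = (4*1)² + 36839 = 4² + 36839 = 16 + 36839 = 36855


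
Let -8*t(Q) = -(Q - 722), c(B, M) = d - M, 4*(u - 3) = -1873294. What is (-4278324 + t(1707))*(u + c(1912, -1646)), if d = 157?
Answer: 31933689227245/16 ≈ 1.9959e+12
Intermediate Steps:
u = -936641/2 (u = 3 + (1/4)*(-1873294) = 3 - 936647/2 = -936641/2 ≈ -4.6832e+5)
c(B, M) = 157 - M
t(Q) = -361/4 + Q/8 (t(Q) = -(-1)*(Q - 722)/8 = -(-1)*(-722 + Q)/8 = -(722 - Q)/8 = -361/4 + Q/8)
(-4278324 + t(1707))*(u + c(1912, -1646)) = (-4278324 + (-361/4 + (1/8)*1707))*(-936641/2 + (157 - 1*(-1646))) = (-4278324 + (-361/4 + 1707/8))*(-936641/2 + (157 + 1646)) = (-4278324 + 985/8)*(-936641/2 + 1803) = -34225607/8*(-933035/2) = 31933689227245/16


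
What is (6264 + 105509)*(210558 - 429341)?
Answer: -24454032259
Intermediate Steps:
(6264 + 105509)*(210558 - 429341) = 111773*(-218783) = -24454032259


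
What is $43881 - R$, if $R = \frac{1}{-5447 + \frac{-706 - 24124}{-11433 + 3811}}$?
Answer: $\frac{910359705673}{20746102} \approx 43881.0$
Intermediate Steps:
$R = - \frac{3811}{20746102}$ ($R = \frac{1}{-5447 - \frac{24830}{-7622}} = \frac{1}{-5447 - - \frac{12415}{3811}} = \frac{1}{-5447 + \frac{12415}{3811}} = \frac{1}{- \frac{20746102}{3811}} = - \frac{3811}{20746102} \approx -0.0001837$)
$43881 - R = 43881 - - \frac{3811}{20746102} = 43881 + \frac{3811}{20746102} = \frac{910359705673}{20746102}$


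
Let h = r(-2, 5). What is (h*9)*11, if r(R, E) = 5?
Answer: 495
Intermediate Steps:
h = 5
(h*9)*11 = (5*9)*11 = 45*11 = 495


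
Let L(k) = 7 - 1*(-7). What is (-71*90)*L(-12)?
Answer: -89460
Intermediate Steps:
L(k) = 14 (L(k) = 7 + 7 = 14)
(-71*90)*L(-12) = -71*90*14 = -6390*14 = -89460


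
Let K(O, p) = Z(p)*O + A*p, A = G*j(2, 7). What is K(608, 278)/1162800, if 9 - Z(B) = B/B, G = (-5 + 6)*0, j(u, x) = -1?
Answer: 16/3825 ≈ 0.0041830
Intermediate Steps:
G = 0 (G = 1*0 = 0)
A = 0 (A = 0*(-1) = 0)
Z(B) = 8 (Z(B) = 9 - B/B = 9 - 1*1 = 9 - 1 = 8)
K(O, p) = 8*O (K(O, p) = 8*O + 0*p = 8*O + 0 = 8*O)
K(608, 278)/1162800 = (8*608)/1162800 = 4864*(1/1162800) = 16/3825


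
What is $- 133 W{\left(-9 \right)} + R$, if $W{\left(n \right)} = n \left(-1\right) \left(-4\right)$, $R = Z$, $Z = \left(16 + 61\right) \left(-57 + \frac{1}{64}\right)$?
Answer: $\frac{25613}{64} \approx 400.2$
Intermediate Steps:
$Z = - \frac{280819}{64}$ ($Z = 77 \left(-57 + \frac{1}{64}\right) = 77 \left(- \frac{3647}{64}\right) = - \frac{280819}{64} \approx -4387.8$)
$R = - \frac{280819}{64} \approx -4387.8$
$W{\left(n \right)} = 4 n$ ($W{\left(n \right)} = - n \left(-4\right) = 4 n$)
$- 133 W{\left(-9 \right)} + R = - 133 \cdot 4 \left(-9\right) - \frac{280819}{64} = \left(-133\right) \left(-36\right) - \frac{280819}{64} = 4788 - \frac{280819}{64} = \frac{25613}{64}$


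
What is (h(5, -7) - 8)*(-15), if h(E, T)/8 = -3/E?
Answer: 192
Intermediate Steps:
h(E, T) = -24/E (h(E, T) = 8*(-3/E) = -24/E)
(h(5, -7) - 8)*(-15) = (-24/5 - 8)*(-15) = -64/5*(-15) = 192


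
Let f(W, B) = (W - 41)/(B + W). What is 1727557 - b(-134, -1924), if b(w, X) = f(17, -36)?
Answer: 32823559/19 ≈ 1.7276e+6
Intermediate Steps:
f(W, B) = (-41 + W)/(B + W)
b(w, X) = 24/19 (b(w, X) = (-41 + 17)/(-36 + 17) = -24/(-19) = -1/19*(-24) = 24/19)
1727557 - b(-134, -1924) = 1727557 - 1*24/19 = 1727557 - 24/19 = 32823559/19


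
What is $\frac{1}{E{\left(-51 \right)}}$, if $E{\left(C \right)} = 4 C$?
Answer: $- \frac{1}{204} \approx -0.004902$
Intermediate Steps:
$\frac{1}{E{\left(-51 \right)}} = \frac{1}{4 \left(-51\right)} = \frac{1}{-204} = - \frac{1}{204}$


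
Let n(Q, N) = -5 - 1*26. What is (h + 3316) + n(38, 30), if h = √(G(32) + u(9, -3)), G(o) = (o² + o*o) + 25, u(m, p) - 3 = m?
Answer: 3285 + √2085 ≈ 3330.7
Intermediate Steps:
u(m, p) = 3 + m
n(Q, N) = -31 (n(Q, N) = -5 - 26 = -31)
G(o) = 25 + 2*o² (G(o) = (o² + o²) + 25 = 2*o² + 25 = 25 + 2*o²)
h = √2085 (h = √((25 + 2*32²) + (3 + 9)) = √((25 + 2*1024) + 12) = √((25 + 2048) + 12) = √(2073 + 12) = √2085 ≈ 45.662)
(h + 3316) + n(38, 30) = (√2085 + 3316) - 31 = (3316 + √2085) - 31 = 3285 + √2085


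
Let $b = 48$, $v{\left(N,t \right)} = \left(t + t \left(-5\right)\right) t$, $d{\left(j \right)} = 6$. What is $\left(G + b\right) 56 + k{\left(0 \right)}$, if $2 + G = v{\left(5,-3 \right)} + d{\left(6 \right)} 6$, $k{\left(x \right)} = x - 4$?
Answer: $2572$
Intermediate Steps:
$k{\left(x \right)} = -4 + x$ ($k{\left(x \right)} = x - 4 = -4 + x$)
$v{\left(N,t \right)} = - 4 t^{2}$ ($v{\left(N,t \right)} = \left(t - 5 t\right) t = - 4 t t = - 4 t^{2}$)
$G = -2$ ($G = -2 + \left(- 4 \left(-3\right)^{2} + 6 \cdot 6\right) = -2 + \left(\left(-4\right) 9 + 36\right) = -2 + \left(-36 + 36\right) = -2 + 0 = -2$)
$\left(G + b\right) 56 + k{\left(0 \right)} = \left(-2 + 48\right) 56 + \left(-4 + 0\right) = 46 \cdot 56 - 4 = 2576 - 4 = 2572$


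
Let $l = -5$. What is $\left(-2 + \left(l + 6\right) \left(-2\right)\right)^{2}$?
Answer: $16$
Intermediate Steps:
$\left(-2 + \left(l + 6\right) \left(-2\right)\right)^{2} = \left(-2 + \left(-5 + 6\right) \left(-2\right)\right)^{2} = \left(-2 + 1 \left(-2\right)\right)^{2} = \left(-2 - 2\right)^{2} = \left(-4\right)^{2} = 16$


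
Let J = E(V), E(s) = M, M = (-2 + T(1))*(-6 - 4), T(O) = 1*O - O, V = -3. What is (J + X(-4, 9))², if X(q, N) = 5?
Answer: 625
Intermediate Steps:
T(O) = 0 (T(O) = O - O = 0)
M = 20 (M = (-2 + 0)*(-6 - 4) = -2*(-10) = 20)
E(s) = 20
J = 20
(J + X(-4, 9))² = (20 + 5)² = 25² = 625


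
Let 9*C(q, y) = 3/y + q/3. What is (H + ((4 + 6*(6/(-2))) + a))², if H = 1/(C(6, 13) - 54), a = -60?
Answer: 216693043009/39551521 ≈ 5478.8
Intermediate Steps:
C(q, y) = 1/(3*y) + q/27 (C(q, y) = (3/y + q/3)/9 = 1/(3*y) + q/27)
H = -117/6289 (H = 1/((1/27)*(9 + 6*13)/13 - 54) = 1/((1/27)*(1/13)*(9 + 78) - 54) = 1/((1/27)*(1/13)*87 - 54) = 1/(29/117 - 54) = 1/(-6289/117) = -117/6289 ≈ -0.018604)
(H + ((4 + 6*(6/(-2))) + a))² = (-117/6289 + ((4 + 6*(6/(-2))) - 60))² = (-117/6289 + ((4 + 6*(6*(-½))) - 60))² = (-117/6289 + ((4 + 6*(-3)) - 60))² = (-117/6289 + ((4 - 18) - 60))² = (-117/6289 + (-14 - 60))² = (-117/6289 - 74)² = (-465503/6289)² = 216693043009/39551521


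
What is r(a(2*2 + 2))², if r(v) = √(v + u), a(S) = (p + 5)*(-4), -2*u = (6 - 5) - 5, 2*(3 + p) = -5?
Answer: 4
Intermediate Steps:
p = -11/2 (p = -3 + (½)*(-5) = -3 - 5/2 = -11/2 ≈ -5.5000)
u = 2 (u = -((6 - 5) - 5)/2 = -(1 - 5)/2 = -½*(-4) = 2)
a(S) = 2 (a(S) = (-11/2 + 5)*(-4) = -½*(-4) = 2)
r(v) = √(2 + v) (r(v) = √(v + 2) = √(2 + v))
r(a(2*2 + 2))² = (√(2 + 2))² = (√4)² = 2² = 4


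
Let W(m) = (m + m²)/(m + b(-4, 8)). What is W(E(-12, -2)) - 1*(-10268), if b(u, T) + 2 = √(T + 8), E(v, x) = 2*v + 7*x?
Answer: 184121/18 ≈ 10229.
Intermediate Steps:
b(u, T) = -2 + √(8 + T) (b(u, T) = -2 + √(T + 8) = -2 + √(8 + T))
W(m) = (m + m²)/(2 + m) (W(m) = (m + m²)/(m + (-2 + √(8 + 8))) = (m + m²)/(m + (-2 + √16)) = (m + m²)/(m + (-2 + 4)) = (m + m²)/(m + 2) = (m + m²)/(2 + m))
W(E(-12, -2)) - 1*(-10268) = (2*(-12) + 7*(-2))*(1 + (2*(-12) + 7*(-2)))/(2 + (2*(-12) + 7*(-2))) - 1*(-10268) = (-24 - 14)*(1 + (-24 - 14))/(2 + (-24 - 14)) + 10268 = -38*(1 - 38)/(2 - 38) + 10268 = -38*(-37)/(-36) + 10268 = -38*(-1/36)*(-37) + 10268 = -703/18 + 10268 = 184121/18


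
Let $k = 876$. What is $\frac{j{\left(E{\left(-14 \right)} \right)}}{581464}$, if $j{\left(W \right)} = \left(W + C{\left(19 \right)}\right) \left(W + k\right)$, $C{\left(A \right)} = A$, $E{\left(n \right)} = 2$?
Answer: $\frac{9219}{290732} \approx 0.03171$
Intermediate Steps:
$j{\left(W \right)} = \left(19 + W\right) \left(876 + W\right)$ ($j{\left(W \right)} = \left(W + 19\right) \left(W + 876\right) = \left(19 + W\right) \left(876 + W\right)$)
$\frac{j{\left(E{\left(-14 \right)} \right)}}{581464} = \frac{16644 + 2^{2} + 895 \cdot 2}{581464} = \left(16644 + 4 + 1790\right) \frac{1}{581464} = 18438 \cdot \frac{1}{581464} = \frac{9219}{290732}$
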